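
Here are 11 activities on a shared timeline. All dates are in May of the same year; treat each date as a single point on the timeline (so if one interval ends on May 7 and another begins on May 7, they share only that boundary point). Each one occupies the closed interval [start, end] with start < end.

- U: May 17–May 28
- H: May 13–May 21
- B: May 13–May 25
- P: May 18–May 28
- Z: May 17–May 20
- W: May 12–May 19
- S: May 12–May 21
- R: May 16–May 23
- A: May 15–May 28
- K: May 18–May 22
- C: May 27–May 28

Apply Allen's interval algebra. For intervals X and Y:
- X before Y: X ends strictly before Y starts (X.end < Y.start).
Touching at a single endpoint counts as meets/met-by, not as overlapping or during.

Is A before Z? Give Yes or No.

A = [May 15, May 28], Z = [May 17, May 20].
Actual relation of A to Z: contains.
Asked whether 'before' holds → No.

No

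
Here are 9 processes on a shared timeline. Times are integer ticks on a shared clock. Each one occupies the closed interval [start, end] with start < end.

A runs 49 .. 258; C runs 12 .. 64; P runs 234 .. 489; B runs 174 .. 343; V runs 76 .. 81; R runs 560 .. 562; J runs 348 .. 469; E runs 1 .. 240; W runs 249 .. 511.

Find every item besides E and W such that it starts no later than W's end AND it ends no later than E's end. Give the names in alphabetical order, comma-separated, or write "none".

C, V

Conditions: its start is no later than W's end (X.start <= 511) AND its end is no later than E's end (X.end <= 240).
A: start 49 <= 511? ✓; end 258 <= 240? ✗ → no.
B: start 174 <= 511? ✓; end 343 <= 240? ✗ → no.
C: start 12 <= 511? ✓; end 64 <= 240? ✓ → yes.
J: start 348 <= 511? ✓; end 469 <= 240? ✗ → no.
P: start 234 <= 511? ✓; end 489 <= 240? ✗ → no.
R: start 560 <= 511? ✗; end 562 <= 240? ✗ → no.
V: start 76 <= 511? ✓; end 81 <= 240? ✓ → yes.
Result: C, V.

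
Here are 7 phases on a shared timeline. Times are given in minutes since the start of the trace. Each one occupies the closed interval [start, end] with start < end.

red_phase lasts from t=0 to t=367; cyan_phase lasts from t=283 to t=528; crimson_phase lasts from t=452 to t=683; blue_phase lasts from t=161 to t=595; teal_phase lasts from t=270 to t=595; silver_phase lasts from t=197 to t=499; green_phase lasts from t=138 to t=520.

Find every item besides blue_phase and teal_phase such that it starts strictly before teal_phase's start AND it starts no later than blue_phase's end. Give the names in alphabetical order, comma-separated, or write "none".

green_phase, red_phase, silver_phase

Conditions: its start is strictly before teal_phase's start (X.start < t=270) AND its start is no later than blue_phase's end (X.start <= t=595).
crimson_phase: start t=452 < t=270? ✗; start t=452 <= t=595? ✓ → no.
cyan_phase: start t=283 < t=270? ✗; start t=283 <= t=595? ✓ → no.
green_phase: start t=138 < t=270? ✓; start t=138 <= t=595? ✓ → yes.
red_phase: start t=0 < t=270? ✓; start t=0 <= t=595? ✓ → yes.
silver_phase: start t=197 < t=270? ✓; start t=197 <= t=595? ✓ → yes.
Result: green_phase, red_phase, silver_phase.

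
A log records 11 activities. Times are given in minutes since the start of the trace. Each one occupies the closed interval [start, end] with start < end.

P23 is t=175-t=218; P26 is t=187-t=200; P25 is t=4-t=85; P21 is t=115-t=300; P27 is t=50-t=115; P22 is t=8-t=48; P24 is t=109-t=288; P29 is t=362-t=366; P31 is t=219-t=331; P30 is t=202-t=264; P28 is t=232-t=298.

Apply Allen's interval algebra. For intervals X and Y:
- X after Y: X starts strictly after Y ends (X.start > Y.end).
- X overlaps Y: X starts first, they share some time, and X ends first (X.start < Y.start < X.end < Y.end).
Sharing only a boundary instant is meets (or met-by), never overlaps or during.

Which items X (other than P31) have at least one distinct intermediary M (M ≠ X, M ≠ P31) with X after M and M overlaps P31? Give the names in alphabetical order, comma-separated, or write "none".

P29

Target P31 = [t=219, t=331].
Intermediaries M with M overlaps P31: P21, P24, P30.
Via P21 — items with X after P21: P29.
Via P24 — items with X after P24: P29.
Via P30 — items with X after P30: P29.
Union: P29.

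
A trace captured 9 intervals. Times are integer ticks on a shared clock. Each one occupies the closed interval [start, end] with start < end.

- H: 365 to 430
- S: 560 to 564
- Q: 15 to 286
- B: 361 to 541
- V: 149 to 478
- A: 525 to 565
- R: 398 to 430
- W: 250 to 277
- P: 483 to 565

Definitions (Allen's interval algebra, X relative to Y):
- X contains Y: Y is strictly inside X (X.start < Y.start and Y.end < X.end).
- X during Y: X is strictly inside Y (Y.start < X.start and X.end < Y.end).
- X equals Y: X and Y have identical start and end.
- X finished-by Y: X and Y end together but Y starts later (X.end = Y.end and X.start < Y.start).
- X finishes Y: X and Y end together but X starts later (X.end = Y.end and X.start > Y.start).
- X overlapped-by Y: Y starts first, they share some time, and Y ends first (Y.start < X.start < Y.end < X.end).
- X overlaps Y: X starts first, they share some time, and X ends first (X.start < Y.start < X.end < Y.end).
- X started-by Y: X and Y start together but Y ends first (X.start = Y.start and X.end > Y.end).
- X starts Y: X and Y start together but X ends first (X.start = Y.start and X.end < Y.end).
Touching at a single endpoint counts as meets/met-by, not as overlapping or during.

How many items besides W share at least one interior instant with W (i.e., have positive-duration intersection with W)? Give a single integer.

Target W = [250, 277].
A [525, 565] → after → no.
B [361, 541] → after → no.
H [365, 430] → after → no.
P [483, 565] → after → no.
Q [15, 286] → contains → counts.
R [398, 430] → after → no.
S [560, 564] → after → no.
V [149, 478] → contains → counts.
Total: 2.

2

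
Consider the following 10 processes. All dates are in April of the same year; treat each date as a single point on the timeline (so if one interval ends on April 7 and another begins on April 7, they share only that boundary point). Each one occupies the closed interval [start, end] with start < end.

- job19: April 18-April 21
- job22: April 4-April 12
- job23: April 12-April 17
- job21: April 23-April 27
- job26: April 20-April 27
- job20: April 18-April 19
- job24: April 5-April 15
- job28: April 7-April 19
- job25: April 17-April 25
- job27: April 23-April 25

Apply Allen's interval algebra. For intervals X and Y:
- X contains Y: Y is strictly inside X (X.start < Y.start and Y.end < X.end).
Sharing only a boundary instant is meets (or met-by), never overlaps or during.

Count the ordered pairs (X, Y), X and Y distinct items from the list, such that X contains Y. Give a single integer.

4

Checking all 90 ordered pairs for relation 'contains'; matching pairs in alphabetical order:
(job25, job19): job25 contains job19 ✓
(job25, job20): job25 contains job20 ✓
(job26, job27): job26 contains job27 ✓
(job28, job23): job28 contains job23 ✓
Count: 4.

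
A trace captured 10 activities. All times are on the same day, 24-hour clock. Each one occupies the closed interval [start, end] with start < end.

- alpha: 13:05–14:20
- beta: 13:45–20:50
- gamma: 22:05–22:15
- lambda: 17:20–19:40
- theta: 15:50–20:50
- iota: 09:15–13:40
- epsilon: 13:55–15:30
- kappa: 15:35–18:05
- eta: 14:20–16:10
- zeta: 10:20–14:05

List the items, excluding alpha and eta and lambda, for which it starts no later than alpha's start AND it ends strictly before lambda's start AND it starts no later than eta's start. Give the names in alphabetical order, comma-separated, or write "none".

iota, zeta

Conditions: its start is no later than alpha's start (X.start <= 13:05) AND its end is strictly before lambda's start (X.end < 17:20) AND its start is no later than eta's start (X.start <= 14:20).
beta: start 13:45 <= 13:05? ✗; end 20:50 < 17:20? ✗; start 13:45 <= 14:20? ✓ → no.
epsilon: start 13:55 <= 13:05? ✗; end 15:30 < 17:20? ✓; start 13:55 <= 14:20? ✓ → no.
gamma: start 22:05 <= 13:05? ✗; end 22:15 < 17:20? ✗; start 22:05 <= 14:20? ✗ → no.
iota: start 09:15 <= 13:05? ✓; end 13:40 < 17:20? ✓; start 09:15 <= 14:20? ✓ → yes.
kappa: start 15:35 <= 13:05? ✗; end 18:05 < 17:20? ✗; start 15:35 <= 14:20? ✗ → no.
theta: start 15:50 <= 13:05? ✗; end 20:50 < 17:20? ✗; start 15:50 <= 14:20? ✗ → no.
zeta: start 10:20 <= 13:05? ✓; end 14:05 < 17:20? ✓; start 10:20 <= 14:20? ✓ → yes.
Result: iota, zeta.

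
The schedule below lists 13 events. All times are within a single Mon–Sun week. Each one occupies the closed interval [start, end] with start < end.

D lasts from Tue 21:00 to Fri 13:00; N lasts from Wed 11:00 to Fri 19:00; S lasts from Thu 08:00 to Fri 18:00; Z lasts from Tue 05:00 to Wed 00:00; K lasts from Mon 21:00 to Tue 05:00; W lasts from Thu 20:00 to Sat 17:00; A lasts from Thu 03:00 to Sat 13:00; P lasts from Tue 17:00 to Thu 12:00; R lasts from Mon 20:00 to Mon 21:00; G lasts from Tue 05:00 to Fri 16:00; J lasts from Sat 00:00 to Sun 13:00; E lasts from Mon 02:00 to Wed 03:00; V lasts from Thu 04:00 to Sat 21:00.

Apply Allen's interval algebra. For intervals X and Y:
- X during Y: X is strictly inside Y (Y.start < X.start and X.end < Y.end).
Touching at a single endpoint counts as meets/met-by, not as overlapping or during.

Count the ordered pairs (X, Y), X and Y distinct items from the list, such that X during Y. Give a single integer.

Checking all 156 ordered pairs for relation 'during'; matching pairs in alphabetical order:
(D, G): D during G ✓
(K, E): K during E ✓
(P, G): P during G ✓
(R, E): R during E ✓
(S, A): S during A ✓
(S, N): S during N ✓
(S, V): S during V ✓
(W, V): W during V ✓
(Z, E): Z during E ✓
Count: 9.

9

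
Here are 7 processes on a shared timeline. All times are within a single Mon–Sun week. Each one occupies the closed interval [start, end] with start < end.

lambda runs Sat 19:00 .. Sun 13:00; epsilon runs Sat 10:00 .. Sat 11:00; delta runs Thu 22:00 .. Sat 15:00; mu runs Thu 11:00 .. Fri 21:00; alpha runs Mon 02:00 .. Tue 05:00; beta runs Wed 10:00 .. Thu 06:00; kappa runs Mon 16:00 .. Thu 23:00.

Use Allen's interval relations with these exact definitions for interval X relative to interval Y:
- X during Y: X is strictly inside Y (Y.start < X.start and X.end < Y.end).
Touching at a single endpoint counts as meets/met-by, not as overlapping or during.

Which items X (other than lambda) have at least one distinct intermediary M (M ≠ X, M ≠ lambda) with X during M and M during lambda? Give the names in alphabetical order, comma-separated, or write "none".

Target lambda = [Sat 19:00, Sun 13:00].
Intermediaries M with M during lambda: none.
Union: none.

none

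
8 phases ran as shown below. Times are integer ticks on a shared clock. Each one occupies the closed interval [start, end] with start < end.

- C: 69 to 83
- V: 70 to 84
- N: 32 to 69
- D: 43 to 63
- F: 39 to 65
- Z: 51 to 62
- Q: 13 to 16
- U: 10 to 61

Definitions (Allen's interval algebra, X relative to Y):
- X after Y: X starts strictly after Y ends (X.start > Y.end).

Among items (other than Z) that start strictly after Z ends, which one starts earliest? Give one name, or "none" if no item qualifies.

C

Target Z = [51, 62].
C [69, 83] → after → candidate.
D [43, 63] → contains → excluded.
F [39, 65] → contains → excluded.
N [32, 69] → contains → excluded.
Q [13, 16] → before → excluded.
U [10, 61] → overlaps → excluded.
V [70, 84] → after → candidate.
Among candidates, earliest start is 69 → C.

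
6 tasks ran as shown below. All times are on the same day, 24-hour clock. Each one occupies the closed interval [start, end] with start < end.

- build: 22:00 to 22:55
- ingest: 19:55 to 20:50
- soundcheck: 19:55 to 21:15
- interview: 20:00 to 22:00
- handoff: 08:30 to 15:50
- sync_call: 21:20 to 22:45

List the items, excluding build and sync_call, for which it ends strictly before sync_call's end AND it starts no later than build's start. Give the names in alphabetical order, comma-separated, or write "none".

handoff, ingest, interview, soundcheck

Conditions: its end is strictly before sync_call's end (X.end < 22:45) AND its start is no later than build's start (X.start <= 22:00).
handoff: end 15:50 < 22:45? ✓; start 08:30 <= 22:00? ✓ → yes.
ingest: end 20:50 < 22:45? ✓; start 19:55 <= 22:00? ✓ → yes.
interview: end 22:00 < 22:45? ✓; start 20:00 <= 22:00? ✓ → yes.
soundcheck: end 21:15 < 22:45? ✓; start 19:55 <= 22:00? ✓ → yes.
Result: handoff, ingest, interview, soundcheck.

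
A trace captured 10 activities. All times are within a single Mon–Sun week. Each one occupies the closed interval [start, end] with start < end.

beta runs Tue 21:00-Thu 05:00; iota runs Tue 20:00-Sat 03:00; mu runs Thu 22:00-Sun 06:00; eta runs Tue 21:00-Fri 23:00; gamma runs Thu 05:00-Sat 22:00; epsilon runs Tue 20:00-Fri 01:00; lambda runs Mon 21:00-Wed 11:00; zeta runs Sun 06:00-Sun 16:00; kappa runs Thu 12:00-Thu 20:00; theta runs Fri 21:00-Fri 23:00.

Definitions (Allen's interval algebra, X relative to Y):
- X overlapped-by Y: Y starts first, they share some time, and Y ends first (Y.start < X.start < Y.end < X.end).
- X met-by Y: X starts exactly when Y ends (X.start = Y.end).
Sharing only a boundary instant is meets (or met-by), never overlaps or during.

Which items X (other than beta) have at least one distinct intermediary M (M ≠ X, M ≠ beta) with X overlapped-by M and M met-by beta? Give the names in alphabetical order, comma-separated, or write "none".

mu

Target beta = [Tue 21:00, Thu 05:00].
Intermediaries M with M met-by beta: gamma.
Via gamma — items with X overlapped-by gamma: mu.
Union: mu.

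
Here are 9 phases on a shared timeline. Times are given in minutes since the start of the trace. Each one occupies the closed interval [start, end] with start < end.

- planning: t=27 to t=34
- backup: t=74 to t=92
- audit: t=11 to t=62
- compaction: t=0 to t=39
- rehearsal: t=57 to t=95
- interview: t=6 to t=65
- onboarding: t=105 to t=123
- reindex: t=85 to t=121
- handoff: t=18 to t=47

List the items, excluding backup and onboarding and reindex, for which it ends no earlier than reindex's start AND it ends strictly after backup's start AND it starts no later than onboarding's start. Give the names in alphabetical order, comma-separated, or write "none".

rehearsal

Conditions: its end is no earlier than reindex's start (X.end >= t=85) AND its end is strictly after backup's start (X.end > t=74) AND its start is no later than onboarding's start (X.start <= t=105).
audit: end t=62 >= t=85? ✗; end t=62 > t=74? ✗; start t=11 <= t=105? ✓ → no.
compaction: end t=39 >= t=85? ✗; end t=39 > t=74? ✗; start t=0 <= t=105? ✓ → no.
handoff: end t=47 >= t=85? ✗; end t=47 > t=74? ✗; start t=18 <= t=105? ✓ → no.
interview: end t=65 >= t=85? ✗; end t=65 > t=74? ✗; start t=6 <= t=105? ✓ → no.
planning: end t=34 >= t=85? ✗; end t=34 > t=74? ✗; start t=27 <= t=105? ✓ → no.
rehearsal: end t=95 >= t=85? ✓; end t=95 > t=74? ✓; start t=57 <= t=105? ✓ → yes.
Result: rehearsal.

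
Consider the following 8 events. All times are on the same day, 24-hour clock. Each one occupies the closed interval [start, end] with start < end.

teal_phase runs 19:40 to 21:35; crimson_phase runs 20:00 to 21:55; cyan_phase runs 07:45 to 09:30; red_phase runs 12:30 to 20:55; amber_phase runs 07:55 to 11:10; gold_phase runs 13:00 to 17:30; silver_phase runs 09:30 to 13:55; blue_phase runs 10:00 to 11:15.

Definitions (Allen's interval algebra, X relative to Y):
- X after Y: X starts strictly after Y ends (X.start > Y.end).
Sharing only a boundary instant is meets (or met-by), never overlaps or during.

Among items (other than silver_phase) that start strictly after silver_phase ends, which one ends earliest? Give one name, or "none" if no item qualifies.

teal_phase

Target silver_phase = [09:30, 13:55].
amber_phase [07:55, 11:10] → overlaps → excluded.
blue_phase [10:00, 11:15] → during → excluded.
crimson_phase [20:00, 21:55] → after → candidate.
cyan_phase [07:45, 09:30] → meets → excluded.
gold_phase [13:00, 17:30] → overlapped-by → excluded.
red_phase [12:30, 20:55] → overlapped-by → excluded.
teal_phase [19:40, 21:35] → after → candidate.
Among candidates, earliest end is 21:35 → teal_phase.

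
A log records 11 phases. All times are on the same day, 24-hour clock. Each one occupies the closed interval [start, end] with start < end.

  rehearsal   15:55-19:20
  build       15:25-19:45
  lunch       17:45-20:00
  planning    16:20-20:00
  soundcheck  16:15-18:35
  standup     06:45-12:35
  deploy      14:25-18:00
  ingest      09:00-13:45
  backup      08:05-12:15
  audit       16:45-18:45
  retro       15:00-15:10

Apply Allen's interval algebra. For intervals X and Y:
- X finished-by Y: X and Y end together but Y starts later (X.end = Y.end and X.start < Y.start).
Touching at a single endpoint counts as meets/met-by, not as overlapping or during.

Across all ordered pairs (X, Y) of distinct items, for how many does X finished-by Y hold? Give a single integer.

1

Checking all 110 ordered pairs for relation 'finished-by'; matching pairs in alphabetical order:
(planning, lunch): planning finished-by lunch ✓
Count: 1.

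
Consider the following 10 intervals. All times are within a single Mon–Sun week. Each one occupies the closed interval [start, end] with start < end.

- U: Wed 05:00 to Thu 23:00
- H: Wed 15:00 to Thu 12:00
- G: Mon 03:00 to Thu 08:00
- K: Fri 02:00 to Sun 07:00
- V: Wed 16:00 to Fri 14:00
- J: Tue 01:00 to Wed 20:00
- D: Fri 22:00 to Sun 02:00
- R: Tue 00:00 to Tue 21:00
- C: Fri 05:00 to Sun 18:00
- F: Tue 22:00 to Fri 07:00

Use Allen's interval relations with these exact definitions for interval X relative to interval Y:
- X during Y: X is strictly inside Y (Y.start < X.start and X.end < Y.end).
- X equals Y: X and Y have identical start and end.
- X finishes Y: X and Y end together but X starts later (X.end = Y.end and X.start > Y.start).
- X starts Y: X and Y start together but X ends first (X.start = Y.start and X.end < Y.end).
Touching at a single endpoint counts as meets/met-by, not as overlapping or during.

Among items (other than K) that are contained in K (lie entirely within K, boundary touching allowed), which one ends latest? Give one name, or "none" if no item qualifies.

D

Target K = [Fri 02:00, Sun 07:00].
C [Fri 05:00, Sun 18:00] → overlapped-by → excluded.
D [Fri 22:00, Sun 02:00] → during → candidate.
F [Tue 22:00, Fri 07:00] → overlaps → excluded.
G [Mon 03:00, Thu 08:00] → before → excluded.
H [Wed 15:00, Thu 12:00] → before → excluded.
J [Tue 01:00, Wed 20:00] → before → excluded.
R [Tue 00:00, Tue 21:00] → before → excluded.
U [Wed 05:00, Thu 23:00] → before → excluded.
V [Wed 16:00, Fri 14:00] → overlaps → excluded.
Among candidates, latest end is Sun 02:00 → D.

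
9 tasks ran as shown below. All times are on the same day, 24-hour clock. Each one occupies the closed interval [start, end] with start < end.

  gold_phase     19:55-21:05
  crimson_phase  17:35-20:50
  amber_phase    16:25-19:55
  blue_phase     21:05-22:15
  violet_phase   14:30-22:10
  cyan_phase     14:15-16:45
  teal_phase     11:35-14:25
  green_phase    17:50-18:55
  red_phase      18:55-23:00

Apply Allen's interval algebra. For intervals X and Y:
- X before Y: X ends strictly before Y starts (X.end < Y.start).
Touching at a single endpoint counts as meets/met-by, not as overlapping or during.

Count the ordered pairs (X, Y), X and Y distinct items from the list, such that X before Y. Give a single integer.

Checking all 72 ordered pairs for relation 'before'; matching pairs in alphabetical order:
(amber_phase, blue_phase): amber_phase before blue_phase ✓
(crimson_phase, blue_phase): crimson_phase before blue_phase ✓
(cyan_phase, blue_phase): cyan_phase before blue_phase ✓
(cyan_phase, crimson_phase): cyan_phase before crimson_phase ✓
(cyan_phase, gold_phase): cyan_phase before gold_phase ✓
(cyan_phase, green_phase): cyan_phase before green_phase ✓
(cyan_phase, red_phase): cyan_phase before red_phase ✓
(green_phase, blue_phase): green_phase before blue_phase ✓
(green_phase, gold_phase): green_phase before gold_phase ✓
(teal_phase, amber_phase): teal_phase before amber_phase ✓
(teal_phase, blue_phase): teal_phase before blue_phase ✓
(teal_phase, crimson_phase): teal_phase before crimson_phase ✓
(teal_phase, gold_phase): teal_phase before gold_phase ✓
(teal_phase, green_phase): teal_phase before green_phase ✓
(teal_phase, red_phase): teal_phase before red_phase ✓
(teal_phase, violet_phase): teal_phase before violet_phase ✓
Count: 16.

16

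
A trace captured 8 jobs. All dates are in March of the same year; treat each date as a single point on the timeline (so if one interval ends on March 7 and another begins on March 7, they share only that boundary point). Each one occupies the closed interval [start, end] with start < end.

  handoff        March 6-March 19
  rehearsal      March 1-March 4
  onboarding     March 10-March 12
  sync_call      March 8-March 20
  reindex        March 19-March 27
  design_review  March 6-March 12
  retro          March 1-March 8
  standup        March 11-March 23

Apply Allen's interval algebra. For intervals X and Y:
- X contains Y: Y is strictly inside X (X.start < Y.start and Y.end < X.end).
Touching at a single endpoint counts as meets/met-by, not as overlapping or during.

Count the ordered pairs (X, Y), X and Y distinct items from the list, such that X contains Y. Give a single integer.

2

Checking all 56 ordered pairs for relation 'contains'; matching pairs in alphabetical order:
(handoff, onboarding): handoff contains onboarding ✓
(sync_call, onboarding): sync_call contains onboarding ✓
Count: 2.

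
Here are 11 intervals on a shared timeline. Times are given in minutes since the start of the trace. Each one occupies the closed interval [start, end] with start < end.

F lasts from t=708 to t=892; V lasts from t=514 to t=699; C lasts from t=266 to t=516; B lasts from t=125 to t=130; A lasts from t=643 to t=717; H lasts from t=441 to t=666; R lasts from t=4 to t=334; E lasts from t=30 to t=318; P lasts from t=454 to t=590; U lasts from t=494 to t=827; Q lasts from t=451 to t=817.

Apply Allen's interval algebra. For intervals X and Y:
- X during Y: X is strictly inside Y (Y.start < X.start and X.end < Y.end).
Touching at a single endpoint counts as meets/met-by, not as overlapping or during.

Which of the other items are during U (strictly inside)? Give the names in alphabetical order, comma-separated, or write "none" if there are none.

A, V

Target U = [t=494, t=827].
A [t=643, t=717] → during → yes.
B [t=125, t=130] → before → no.
C [t=266, t=516] → overlaps → no.
E [t=30, t=318] → before → no.
F [t=708, t=892] → overlapped-by → no.
H [t=441, t=666] → overlaps → no.
P [t=454, t=590] → overlaps → no.
Q [t=451, t=817] → overlaps → no.
R [t=4, t=334] → before → no.
V [t=514, t=699] → during → yes.
Result: A, V.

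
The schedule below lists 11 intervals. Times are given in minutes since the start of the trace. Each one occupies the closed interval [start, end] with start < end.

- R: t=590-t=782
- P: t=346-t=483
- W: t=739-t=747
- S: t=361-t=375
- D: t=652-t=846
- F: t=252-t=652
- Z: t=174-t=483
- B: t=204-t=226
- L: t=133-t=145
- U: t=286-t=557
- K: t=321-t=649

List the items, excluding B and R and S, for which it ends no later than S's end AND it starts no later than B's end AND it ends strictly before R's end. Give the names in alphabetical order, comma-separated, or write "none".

Conditions: its end is no later than S's end (X.end <= t=375) AND its start is no later than B's end (X.start <= t=226) AND its end is strictly before R's end (X.end < t=782).
D: end t=846 <= t=375? ✗; start t=652 <= t=226? ✗; end t=846 < t=782? ✗ → no.
F: end t=652 <= t=375? ✗; start t=252 <= t=226? ✗; end t=652 < t=782? ✓ → no.
K: end t=649 <= t=375? ✗; start t=321 <= t=226? ✗; end t=649 < t=782? ✓ → no.
L: end t=145 <= t=375? ✓; start t=133 <= t=226? ✓; end t=145 < t=782? ✓ → yes.
P: end t=483 <= t=375? ✗; start t=346 <= t=226? ✗; end t=483 < t=782? ✓ → no.
U: end t=557 <= t=375? ✗; start t=286 <= t=226? ✗; end t=557 < t=782? ✓ → no.
W: end t=747 <= t=375? ✗; start t=739 <= t=226? ✗; end t=747 < t=782? ✓ → no.
Z: end t=483 <= t=375? ✗; start t=174 <= t=226? ✓; end t=483 < t=782? ✓ → no.
Result: L.

L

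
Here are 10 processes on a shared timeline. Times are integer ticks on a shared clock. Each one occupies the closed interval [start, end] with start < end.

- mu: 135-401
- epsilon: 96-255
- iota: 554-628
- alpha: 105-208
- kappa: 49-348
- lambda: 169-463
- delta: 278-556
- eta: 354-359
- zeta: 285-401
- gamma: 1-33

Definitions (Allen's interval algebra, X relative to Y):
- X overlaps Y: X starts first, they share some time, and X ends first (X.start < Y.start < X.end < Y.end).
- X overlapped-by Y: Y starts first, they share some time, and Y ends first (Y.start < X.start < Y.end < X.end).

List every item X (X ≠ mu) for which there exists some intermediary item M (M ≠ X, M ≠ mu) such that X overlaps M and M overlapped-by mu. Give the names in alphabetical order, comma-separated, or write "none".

Target mu = [135, 401].
Intermediaries M with M overlapped-by mu: delta, lambda.
Via delta — items with X overlaps delta: kappa, lambda.
Via lambda — items with X overlaps lambda: alpha, epsilon, kappa.
Union: alpha, epsilon, kappa, lambda.

alpha, epsilon, kappa, lambda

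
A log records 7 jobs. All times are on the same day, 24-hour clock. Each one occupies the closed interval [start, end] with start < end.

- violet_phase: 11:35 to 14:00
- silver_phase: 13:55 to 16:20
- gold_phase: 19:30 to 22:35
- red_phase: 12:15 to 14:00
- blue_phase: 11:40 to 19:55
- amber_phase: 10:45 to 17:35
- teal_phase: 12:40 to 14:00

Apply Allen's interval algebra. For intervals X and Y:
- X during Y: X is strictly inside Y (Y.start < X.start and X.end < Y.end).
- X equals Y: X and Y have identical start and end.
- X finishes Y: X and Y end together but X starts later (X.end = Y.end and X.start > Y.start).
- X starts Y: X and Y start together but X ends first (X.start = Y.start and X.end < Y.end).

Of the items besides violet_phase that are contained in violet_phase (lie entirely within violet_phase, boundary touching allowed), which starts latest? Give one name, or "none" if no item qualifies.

teal_phase

Target violet_phase = [11:35, 14:00].
amber_phase [10:45, 17:35] → contains → excluded.
blue_phase [11:40, 19:55] → overlapped-by → excluded.
gold_phase [19:30, 22:35] → after → excluded.
red_phase [12:15, 14:00] → finishes → candidate.
silver_phase [13:55, 16:20] → overlapped-by → excluded.
teal_phase [12:40, 14:00] → finishes → candidate.
Among candidates, latest start is 12:40 → teal_phase.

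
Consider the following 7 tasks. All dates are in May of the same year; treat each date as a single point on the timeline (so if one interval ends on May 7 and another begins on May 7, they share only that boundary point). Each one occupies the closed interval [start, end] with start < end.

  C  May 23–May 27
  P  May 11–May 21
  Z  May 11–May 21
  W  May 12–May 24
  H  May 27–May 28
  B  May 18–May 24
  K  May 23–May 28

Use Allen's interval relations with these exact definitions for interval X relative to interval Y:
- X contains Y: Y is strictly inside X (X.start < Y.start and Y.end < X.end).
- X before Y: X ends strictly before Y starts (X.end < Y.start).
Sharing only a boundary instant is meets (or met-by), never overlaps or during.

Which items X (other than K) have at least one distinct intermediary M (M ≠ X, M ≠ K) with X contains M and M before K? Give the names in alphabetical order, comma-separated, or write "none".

Target K = [May 23, May 28].
Intermediaries M with M before K: P, Z.
Via P — items with X contains P: none.
Via Z — items with X contains Z: none.
Union: none.

none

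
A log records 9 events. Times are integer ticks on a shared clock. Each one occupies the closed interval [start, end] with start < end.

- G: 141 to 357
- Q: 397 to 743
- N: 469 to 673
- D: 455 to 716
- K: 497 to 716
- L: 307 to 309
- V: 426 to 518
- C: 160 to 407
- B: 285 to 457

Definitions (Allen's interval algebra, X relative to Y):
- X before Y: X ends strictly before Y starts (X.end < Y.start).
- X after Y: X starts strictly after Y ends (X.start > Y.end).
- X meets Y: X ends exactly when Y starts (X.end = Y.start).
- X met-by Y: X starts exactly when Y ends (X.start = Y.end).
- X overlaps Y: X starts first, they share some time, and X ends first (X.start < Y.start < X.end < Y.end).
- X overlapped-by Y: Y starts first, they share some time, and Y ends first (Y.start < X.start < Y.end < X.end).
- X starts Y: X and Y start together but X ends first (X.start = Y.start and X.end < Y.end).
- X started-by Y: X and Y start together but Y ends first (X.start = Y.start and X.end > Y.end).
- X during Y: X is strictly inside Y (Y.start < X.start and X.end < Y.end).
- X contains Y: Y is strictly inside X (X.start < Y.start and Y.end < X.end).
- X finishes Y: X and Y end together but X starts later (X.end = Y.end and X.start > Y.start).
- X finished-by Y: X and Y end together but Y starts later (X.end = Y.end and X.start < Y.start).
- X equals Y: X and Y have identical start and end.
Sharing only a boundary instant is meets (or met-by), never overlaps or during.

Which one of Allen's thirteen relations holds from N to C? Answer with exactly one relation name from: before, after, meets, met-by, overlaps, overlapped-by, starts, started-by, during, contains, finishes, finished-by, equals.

after

N = [469, 673]; C = [160, 407].
Compare endpoints: N.start > C.start, N.start > C.end, N.end > C.start, N.end > C.end.
That pattern is 'after'.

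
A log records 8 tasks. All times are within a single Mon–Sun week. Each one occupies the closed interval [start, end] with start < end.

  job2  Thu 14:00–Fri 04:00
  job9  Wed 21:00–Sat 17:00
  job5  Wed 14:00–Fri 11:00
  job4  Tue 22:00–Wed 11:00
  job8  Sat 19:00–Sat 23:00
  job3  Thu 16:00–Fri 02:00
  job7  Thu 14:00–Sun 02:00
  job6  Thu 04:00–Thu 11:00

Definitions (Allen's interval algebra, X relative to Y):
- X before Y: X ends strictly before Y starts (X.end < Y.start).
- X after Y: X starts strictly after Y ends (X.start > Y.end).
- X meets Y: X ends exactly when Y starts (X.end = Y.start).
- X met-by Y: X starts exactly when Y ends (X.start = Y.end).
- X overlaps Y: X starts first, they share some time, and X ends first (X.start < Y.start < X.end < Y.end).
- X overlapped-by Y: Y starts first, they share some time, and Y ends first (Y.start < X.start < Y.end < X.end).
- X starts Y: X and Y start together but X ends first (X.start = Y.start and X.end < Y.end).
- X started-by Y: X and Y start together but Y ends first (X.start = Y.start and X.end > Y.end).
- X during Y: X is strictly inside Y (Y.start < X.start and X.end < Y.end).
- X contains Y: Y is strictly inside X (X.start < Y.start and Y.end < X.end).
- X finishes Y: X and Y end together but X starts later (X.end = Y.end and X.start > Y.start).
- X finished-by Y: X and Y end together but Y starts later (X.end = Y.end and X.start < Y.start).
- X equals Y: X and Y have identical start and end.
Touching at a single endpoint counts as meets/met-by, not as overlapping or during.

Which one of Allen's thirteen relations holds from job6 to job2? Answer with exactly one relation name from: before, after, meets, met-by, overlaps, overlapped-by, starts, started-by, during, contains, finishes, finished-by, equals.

before

job6 = [Thu 04:00, Thu 11:00]; job2 = [Thu 14:00, Fri 04:00].
Compare endpoints: job6.start < job2.start, job6.start < job2.end, job6.end < job2.start, job6.end < job2.end.
That pattern is 'before'.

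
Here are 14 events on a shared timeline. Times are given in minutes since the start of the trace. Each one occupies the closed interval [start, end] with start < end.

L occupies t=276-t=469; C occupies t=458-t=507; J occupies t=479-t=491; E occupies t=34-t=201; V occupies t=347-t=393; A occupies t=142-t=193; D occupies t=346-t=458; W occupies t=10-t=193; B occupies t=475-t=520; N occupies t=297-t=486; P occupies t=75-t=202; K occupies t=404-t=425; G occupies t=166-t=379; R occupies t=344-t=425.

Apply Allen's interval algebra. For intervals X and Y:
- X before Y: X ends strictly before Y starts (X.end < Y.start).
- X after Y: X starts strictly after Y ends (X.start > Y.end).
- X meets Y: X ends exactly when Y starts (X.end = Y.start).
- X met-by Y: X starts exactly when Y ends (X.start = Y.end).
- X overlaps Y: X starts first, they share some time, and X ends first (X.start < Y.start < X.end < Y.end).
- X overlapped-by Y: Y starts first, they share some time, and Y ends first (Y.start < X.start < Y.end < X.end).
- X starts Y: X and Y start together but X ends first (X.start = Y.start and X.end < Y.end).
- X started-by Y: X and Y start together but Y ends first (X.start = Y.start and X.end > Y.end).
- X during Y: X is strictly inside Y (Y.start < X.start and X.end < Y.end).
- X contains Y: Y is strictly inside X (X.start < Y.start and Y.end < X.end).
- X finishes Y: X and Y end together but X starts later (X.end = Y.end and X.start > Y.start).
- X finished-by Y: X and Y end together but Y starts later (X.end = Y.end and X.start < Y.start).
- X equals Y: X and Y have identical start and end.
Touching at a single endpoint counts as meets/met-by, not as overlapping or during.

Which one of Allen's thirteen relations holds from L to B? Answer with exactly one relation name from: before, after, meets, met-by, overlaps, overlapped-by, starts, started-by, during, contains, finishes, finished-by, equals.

L = [t=276, t=469]; B = [t=475, t=520].
Compare endpoints: L.start < B.start, L.start < B.end, L.end < B.start, L.end < B.end.
That pattern is 'before'.

before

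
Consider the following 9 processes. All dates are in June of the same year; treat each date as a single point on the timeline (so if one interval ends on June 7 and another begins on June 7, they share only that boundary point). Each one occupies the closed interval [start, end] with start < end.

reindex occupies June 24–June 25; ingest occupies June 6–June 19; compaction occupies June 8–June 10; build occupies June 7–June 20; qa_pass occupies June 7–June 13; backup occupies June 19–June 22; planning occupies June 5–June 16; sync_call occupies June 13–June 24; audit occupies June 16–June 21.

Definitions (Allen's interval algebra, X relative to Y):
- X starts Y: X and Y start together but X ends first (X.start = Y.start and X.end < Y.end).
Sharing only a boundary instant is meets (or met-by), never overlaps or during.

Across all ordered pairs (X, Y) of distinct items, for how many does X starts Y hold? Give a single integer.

Checking all 72 ordered pairs for relation 'starts'; matching pairs in alphabetical order:
(qa_pass, build): qa_pass starts build ✓
Count: 1.

1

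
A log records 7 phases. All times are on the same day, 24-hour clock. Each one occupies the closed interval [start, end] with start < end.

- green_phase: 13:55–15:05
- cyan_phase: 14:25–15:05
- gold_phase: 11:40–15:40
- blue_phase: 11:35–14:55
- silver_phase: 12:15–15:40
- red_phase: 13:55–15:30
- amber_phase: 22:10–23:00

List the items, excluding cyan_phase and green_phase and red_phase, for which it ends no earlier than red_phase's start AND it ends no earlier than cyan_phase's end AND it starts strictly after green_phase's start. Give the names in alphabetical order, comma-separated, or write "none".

amber_phase

Conditions: its end is no earlier than red_phase's start (X.end >= 13:55) AND its end is no earlier than cyan_phase's end (X.end >= 15:05) AND its start is strictly after green_phase's start (X.start > 13:55).
amber_phase: end 23:00 >= 13:55? ✓; end 23:00 >= 15:05? ✓; start 22:10 > 13:55? ✓ → yes.
blue_phase: end 14:55 >= 13:55? ✓; end 14:55 >= 15:05? ✗; start 11:35 > 13:55? ✗ → no.
gold_phase: end 15:40 >= 13:55? ✓; end 15:40 >= 15:05? ✓; start 11:40 > 13:55? ✗ → no.
silver_phase: end 15:40 >= 13:55? ✓; end 15:40 >= 15:05? ✓; start 12:15 > 13:55? ✗ → no.
Result: amber_phase.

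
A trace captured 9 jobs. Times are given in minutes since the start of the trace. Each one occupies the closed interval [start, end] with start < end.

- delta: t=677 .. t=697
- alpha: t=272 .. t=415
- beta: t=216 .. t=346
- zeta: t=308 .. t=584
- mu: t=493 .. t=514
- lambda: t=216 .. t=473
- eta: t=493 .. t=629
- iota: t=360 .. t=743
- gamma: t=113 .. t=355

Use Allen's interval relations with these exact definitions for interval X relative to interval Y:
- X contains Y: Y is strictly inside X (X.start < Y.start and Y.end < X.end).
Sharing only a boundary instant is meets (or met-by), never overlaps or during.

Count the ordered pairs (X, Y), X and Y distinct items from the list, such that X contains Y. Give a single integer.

Checking all 72 ordered pairs for relation 'contains'; matching pairs in alphabetical order:
(gamma, beta): gamma contains beta ✓
(iota, delta): iota contains delta ✓
(iota, eta): iota contains eta ✓
(iota, mu): iota contains mu ✓
(lambda, alpha): lambda contains alpha ✓
(zeta, mu): zeta contains mu ✓
Count: 6.

6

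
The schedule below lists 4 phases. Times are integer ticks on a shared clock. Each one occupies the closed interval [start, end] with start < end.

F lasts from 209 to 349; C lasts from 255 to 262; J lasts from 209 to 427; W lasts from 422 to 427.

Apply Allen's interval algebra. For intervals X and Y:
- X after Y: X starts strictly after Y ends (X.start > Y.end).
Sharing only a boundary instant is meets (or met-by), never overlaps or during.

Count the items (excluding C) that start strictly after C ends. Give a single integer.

1

Target C = [255, 262].
F [209, 349] → contains → no.
J [209, 427] → contains → no.
W [422, 427] → after → counts.
Total: 1.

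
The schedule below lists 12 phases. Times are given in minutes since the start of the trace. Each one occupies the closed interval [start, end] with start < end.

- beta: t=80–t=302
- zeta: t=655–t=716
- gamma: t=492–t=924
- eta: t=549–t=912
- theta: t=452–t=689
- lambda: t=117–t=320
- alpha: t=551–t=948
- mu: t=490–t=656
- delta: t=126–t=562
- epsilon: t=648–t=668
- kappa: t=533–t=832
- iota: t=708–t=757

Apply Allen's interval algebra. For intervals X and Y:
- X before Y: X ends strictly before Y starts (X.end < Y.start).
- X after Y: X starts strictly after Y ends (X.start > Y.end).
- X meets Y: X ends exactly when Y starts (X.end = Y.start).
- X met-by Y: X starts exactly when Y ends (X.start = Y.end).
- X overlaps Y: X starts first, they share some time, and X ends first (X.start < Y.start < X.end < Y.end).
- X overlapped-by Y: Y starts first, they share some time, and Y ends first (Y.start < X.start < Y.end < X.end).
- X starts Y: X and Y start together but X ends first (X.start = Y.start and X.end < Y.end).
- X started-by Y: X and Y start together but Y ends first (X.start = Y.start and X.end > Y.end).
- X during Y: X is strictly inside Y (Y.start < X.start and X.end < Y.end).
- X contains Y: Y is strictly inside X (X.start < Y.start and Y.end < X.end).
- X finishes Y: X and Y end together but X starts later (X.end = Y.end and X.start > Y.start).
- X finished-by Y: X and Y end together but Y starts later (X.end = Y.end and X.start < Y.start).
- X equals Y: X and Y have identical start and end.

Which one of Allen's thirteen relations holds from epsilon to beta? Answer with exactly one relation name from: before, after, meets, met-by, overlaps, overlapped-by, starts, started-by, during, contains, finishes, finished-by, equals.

after

epsilon = [t=648, t=668]; beta = [t=80, t=302].
Compare endpoints: epsilon.start > beta.start, epsilon.start > beta.end, epsilon.end > beta.start, epsilon.end > beta.end.
That pattern is 'after'.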